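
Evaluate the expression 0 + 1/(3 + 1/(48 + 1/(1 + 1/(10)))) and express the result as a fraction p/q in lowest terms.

a_0 = 0: 0/1
a_1 = 3: 1/3
a_2 = 48: 48/145
a_3 = 1: 49/148
a_4 = 10: 538/1625

538/1625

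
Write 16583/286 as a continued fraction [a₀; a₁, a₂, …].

[57; 1, 56, 5]

Repeatedly divide and take the remainder:
⌊16583/286⌋ = 57, remainder 281
⌊286/281⌋ = 1, remainder 5
⌊281/5⌋ = 56, remainder 1
⌊5/1⌋ = 5, remainder 0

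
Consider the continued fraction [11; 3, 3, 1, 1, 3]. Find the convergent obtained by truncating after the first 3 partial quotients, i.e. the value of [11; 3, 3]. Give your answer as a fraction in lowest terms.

113/10

Build up convergents one term at a time:
a_0 = 11: 11/1
a_1 = 3: 34/3
a_2 = 3: 113/10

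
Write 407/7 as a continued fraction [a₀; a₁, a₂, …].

[58; 7]

Run the Euclidean algorithm, recording each quotient:
407 = 58·7 + 1, so a_0 = 58
7 = 7·1 + 0, so a_1 = 7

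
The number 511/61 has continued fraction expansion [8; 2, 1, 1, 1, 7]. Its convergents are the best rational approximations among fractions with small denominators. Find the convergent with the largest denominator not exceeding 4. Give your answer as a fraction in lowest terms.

a_0 = 8: 8/1  (≤ bound)
a_1 = 2: 17/2  (≤ bound)
a_2 = 1: 25/3  (≤ bound)
a_3 = 1: 42/5  (> 4, stop)

25/3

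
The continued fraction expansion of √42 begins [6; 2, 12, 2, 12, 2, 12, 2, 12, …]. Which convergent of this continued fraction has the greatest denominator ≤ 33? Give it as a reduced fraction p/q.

162/25

a_0 = 6: 6/1  (≤ bound)
a_1 = 2: 13/2  (≤ bound)
a_2 = 12: 162/25  (≤ bound)
a_3 = 2: 337/52  (> 33, stop)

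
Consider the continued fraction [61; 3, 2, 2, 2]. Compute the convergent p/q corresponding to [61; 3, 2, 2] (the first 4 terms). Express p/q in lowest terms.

Build up convergents one term at a time:
a_0 = 61: 61/1
a_1 = 3: 184/3
a_2 = 2: 429/7
a_3 = 2: 1042/17

1042/17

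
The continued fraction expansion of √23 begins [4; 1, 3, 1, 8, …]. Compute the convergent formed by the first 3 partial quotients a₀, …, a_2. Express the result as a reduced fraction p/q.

19/4

Use the convergent recurrence hₖ = aₖ·hₖ₋₁ + hₖ₋₂ (and likewise for the denominators kₖ):
a_0 = 4: 4/1
a_1 = 1: 5/1
a_2 = 3: 19/4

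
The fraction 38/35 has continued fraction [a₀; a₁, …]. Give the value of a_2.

1

Run the Euclidean algorithm, recording each quotient:
38 ÷ 35 → quotient 1, remainder 3
35 ÷ 3 → quotient 11, remainder 2
3 ÷ 2 → quotient 1, remainder 1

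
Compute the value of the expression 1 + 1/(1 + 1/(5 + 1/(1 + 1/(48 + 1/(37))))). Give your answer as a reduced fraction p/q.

Use the convergent recurrence hₖ = aₖ·hₖ₋₁ + hₖ₋₂ (and likewise for the denominators kₖ):
a_0 = 1: 1/1
a_1 = 1: 2/1
a_2 = 5: 11/6
a_3 = 1: 13/7
a_4 = 48: 635/342
a_5 = 37: 23508/12661

23508/12661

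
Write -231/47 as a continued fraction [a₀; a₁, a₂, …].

[-5; 11, 1, 3]

Repeatedly divide and take the remainder:
⌊-231/47⌋ = -5, remainder 4
⌊47/4⌋ = 11, remainder 3
⌊4/3⌋ = 1, remainder 1
⌊3/1⌋ = 3, remainder 0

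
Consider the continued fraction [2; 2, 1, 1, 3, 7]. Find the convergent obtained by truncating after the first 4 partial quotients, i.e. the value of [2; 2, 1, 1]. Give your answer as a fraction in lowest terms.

12/5

Work from the innermost term outward:
Start with 1.
1 + 1/(1/1) = 1 + 1/1 = 2/1
2 + 1/(2/1) = 2 + 1/2 = 5/2
2 + 1/(5/2) = 2 + 2/5 = 12/5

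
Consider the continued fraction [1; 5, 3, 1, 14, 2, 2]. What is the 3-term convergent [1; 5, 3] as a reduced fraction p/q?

19/16

Compute successive convergents:
a_0 = 1: 1/1
a_1 = 5: 6/5
a_2 = 3: 19/16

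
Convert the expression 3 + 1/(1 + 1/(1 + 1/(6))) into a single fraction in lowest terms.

Work from the innermost term outward:
Start with 6.
1 + 1/(6/1) = 1 + 1/6 = 7/6
1 + 1/(7/6) = 1 + 6/7 = 13/7
3 + 1/(13/7) = 3 + 7/13 = 46/13

46/13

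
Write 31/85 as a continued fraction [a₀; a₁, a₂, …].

Apply division with remainder until the remainder is 0:
31 ÷ 85 → quotient 0, remainder 31
85 ÷ 31 → quotient 2, remainder 23
31 ÷ 23 → quotient 1, remainder 8
23 ÷ 8 → quotient 2, remainder 7
8 ÷ 7 → quotient 1, remainder 1
7 ÷ 1 → quotient 7, remainder 0

[0; 2, 1, 2, 1, 7]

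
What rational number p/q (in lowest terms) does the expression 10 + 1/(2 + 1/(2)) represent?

52/5

Start with 2.
2 + 1/(2/1) = 2 + 1/2 = 5/2
10 + 1/(5/2) = 10 + 2/5 = 52/5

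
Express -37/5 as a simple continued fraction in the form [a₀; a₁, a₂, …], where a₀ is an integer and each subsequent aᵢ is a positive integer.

Run the Euclidean algorithm, recording each quotient:
⌊-37/5⌋ = -8, remainder 3
⌊5/3⌋ = 1, remainder 2
⌊3/2⌋ = 1, remainder 1
⌊2/1⌋ = 2, remainder 0

[-8; 1, 1, 2]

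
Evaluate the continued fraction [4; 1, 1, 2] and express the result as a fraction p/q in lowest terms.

23/5

Collapse the nested fraction from the inside out:
Start with 2.
1 + 1/(2/1) = 1 + 1/2 = 3/2
1 + 1/(3/2) = 1 + 2/3 = 5/3
4 + 1/(5/3) = 4 + 3/5 = 23/5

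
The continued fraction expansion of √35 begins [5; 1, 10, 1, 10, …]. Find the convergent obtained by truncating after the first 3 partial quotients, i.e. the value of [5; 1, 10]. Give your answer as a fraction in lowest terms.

65/11

Collapse the nested fraction from the inside out:
Start with 10.
1 + 1/(10/1) = 1 + 1/10 = 11/10
5 + 1/(11/10) = 5 + 10/11 = 65/11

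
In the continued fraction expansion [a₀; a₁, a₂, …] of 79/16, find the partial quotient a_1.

⌊79/16⌋ = 4, remainder 15
⌊16/15⌋ = 1, remainder 1

1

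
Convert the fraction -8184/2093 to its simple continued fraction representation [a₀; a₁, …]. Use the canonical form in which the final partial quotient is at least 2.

[-4; 11, 7, 1, 1, 12]

⌊-8184/2093⌋ = -4, remainder 188
⌊2093/188⌋ = 11, remainder 25
⌊188/25⌋ = 7, remainder 13
⌊25/13⌋ = 1, remainder 12
⌊13/12⌋ = 1, remainder 1
⌊12/1⌋ = 12, remainder 0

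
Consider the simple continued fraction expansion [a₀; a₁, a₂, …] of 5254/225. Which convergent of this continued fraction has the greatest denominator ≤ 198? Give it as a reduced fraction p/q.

2195/94

a_0 = 23: 23/1  (≤ bound)
a_1 = 2: 47/2  (≤ bound)
a_2 = 1: 70/3  (≤ bound)
a_3 = 5: 397/17  (≤ bound)
a_4 = 1: 467/20  (≤ bound)
a_5 = 1: 864/37  (≤ bound)
a_6 = 2: 2195/94  (≤ bound)
a_7 = 2: 5254/225  (> 198, stop)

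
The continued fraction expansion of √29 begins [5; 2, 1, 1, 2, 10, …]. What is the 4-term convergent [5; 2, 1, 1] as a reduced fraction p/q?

27/5

Start with 1.
1 + 1/(1/1) = 1 + 1/1 = 2/1
2 + 1/(2/1) = 2 + 1/2 = 5/2
5 + 1/(5/2) = 5 + 2/5 = 27/5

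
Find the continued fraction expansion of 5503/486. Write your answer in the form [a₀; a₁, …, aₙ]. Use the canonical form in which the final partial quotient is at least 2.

[11; 3, 10, 2, 7]

Apply division with remainder until the remainder is 0:
5503 ÷ 486 → quotient 11, remainder 157
486 ÷ 157 → quotient 3, remainder 15
157 ÷ 15 → quotient 10, remainder 7
15 ÷ 7 → quotient 2, remainder 1
7 ÷ 1 → quotient 7, remainder 0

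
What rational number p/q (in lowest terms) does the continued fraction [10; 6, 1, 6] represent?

Compute successive convergents:
a_0 = 10: 10/1
a_1 = 6: 61/6
a_2 = 1: 71/7
a_3 = 6: 487/48

487/48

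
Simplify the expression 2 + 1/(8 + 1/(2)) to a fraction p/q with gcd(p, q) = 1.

Build up convergents one term at a time:
a_0 = 2: 2/1
a_1 = 8: 17/8
a_2 = 2: 36/17

36/17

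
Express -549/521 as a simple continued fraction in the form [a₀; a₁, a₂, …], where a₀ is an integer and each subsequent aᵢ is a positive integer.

Apply division with remainder until the remainder is 0:
⌊-549/521⌋ = -2, remainder 493
⌊521/493⌋ = 1, remainder 28
⌊493/28⌋ = 17, remainder 17
⌊28/17⌋ = 1, remainder 11
⌊17/11⌋ = 1, remainder 6
⌊11/6⌋ = 1, remainder 5
⌊6/5⌋ = 1, remainder 1
⌊5/1⌋ = 5, remainder 0

[-2; 1, 17, 1, 1, 1, 1, 5]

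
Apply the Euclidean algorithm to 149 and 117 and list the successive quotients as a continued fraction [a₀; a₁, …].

[1; 3, 1, 1, 1, 10]

Apply division with remainder until the remainder is 0:
149 ÷ 117 → quotient 1, remainder 32
117 ÷ 32 → quotient 3, remainder 21
32 ÷ 21 → quotient 1, remainder 11
21 ÷ 11 → quotient 1, remainder 10
11 ÷ 10 → quotient 1, remainder 1
10 ÷ 1 → quotient 10, remainder 0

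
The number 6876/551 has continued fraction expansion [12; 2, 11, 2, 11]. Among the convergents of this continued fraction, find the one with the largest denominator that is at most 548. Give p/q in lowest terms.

599/48

a_0 = 12: 12/1  (≤ bound)
a_1 = 2: 25/2  (≤ bound)
a_2 = 11: 287/23  (≤ bound)
a_3 = 2: 599/48  (≤ bound)
a_4 = 11: 6876/551  (> 548, stop)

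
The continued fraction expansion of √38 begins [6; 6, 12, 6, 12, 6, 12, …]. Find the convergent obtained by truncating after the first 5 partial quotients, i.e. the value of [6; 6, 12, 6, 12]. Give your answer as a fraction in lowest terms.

Work from the innermost term outward:
Start with 12.
6 + 1/(12/1) = 6 + 1/12 = 73/12
12 + 1/(73/12) = 12 + 12/73 = 888/73
6 + 1/(888/73) = 6 + 73/888 = 5401/888
6 + 1/(5401/888) = 6 + 888/5401 = 33294/5401

33294/5401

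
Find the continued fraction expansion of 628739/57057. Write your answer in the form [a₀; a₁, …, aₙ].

[11; 51, 3, 4, 2, 12, 3]

Apply division with remainder until the remainder is 0:
628739 = 11·57057 + 1112, so a_0 = 11
57057 = 51·1112 + 345, so a_1 = 51
1112 = 3·345 + 77, so a_2 = 3
345 = 4·77 + 37, so a_3 = 4
77 = 2·37 + 3, so a_4 = 2
37 = 12·3 + 1, so a_5 = 12
3 = 3·1 + 0, so a_6 = 3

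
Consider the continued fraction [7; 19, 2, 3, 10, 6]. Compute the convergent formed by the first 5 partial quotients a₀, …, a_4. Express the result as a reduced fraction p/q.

a_0 = 7: 7/1
a_1 = 19: 134/19
a_2 = 2: 275/39
a_3 = 3: 959/136
a_4 = 10: 9865/1399

9865/1399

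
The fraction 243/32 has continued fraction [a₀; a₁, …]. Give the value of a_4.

6

Apply division with remainder until the remainder is 0:
⌊243/32⌋ = 7, remainder 19
⌊32/19⌋ = 1, remainder 13
⌊19/13⌋ = 1, remainder 6
⌊13/6⌋ = 2, remainder 1
⌊6/1⌋ = 6, remainder 0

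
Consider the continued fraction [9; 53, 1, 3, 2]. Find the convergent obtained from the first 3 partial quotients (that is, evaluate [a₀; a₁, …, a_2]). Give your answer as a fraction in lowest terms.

Compute successive convergents:
a_0 = 9: 9/1
a_1 = 53: 478/53
a_2 = 1: 487/54

487/54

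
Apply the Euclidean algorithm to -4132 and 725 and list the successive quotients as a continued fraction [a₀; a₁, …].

⌊-4132/725⌋ = -6, remainder 218
⌊725/218⌋ = 3, remainder 71
⌊218/71⌋ = 3, remainder 5
⌊71/5⌋ = 14, remainder 1
⌊5/1⌋ = 5, remainder 0

[-6; 3, 3, 14, 5]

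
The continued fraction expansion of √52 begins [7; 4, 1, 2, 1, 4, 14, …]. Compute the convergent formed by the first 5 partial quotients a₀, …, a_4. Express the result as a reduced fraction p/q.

Collapse the nested fraction from the inside out:
Start with 1.
2 + 1/(1/1) = 2 + 1/1 = 3/1
1 + 1/(3/1) = 1 + 1/3 = 4/3
4 + 1/(4/3) = 4 + 3/4 = 19/4
7 + 1/(19/4) = 7 + 4/19 = 137/19

137/19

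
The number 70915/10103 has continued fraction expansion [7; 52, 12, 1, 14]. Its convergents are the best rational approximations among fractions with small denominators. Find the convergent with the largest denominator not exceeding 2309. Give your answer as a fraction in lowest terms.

a_0 = 7: 7/1  (≤ bound)
a_1 = 52: 365/52  (≤ bound)
a_2 = 12: 4387/625  (≤ bound)
a_3 = 1: 4752/677  (≤ bound)
a_4 = 14: 70915/10103  (> 2309, stop)

4752/677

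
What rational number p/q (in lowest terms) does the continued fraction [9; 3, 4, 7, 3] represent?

2746/295

Use the convergent recurrence hₖ = aₖ·hₖ₋₁ + hₖ₋₂ (and likewise for the denominators kₖ):
a_0 = 9: 9/1
a_1 = 3: 28/3
a_2 = 4: 121/13
a_3 = 7: 875/94
a_4 = 3: 2746/295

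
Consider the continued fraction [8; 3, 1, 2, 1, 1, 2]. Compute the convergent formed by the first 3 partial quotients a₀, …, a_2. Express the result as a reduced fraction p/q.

33/4

a_0 = 8: 8/1
a_1 = 3: 25/3
a_2 = 1: 33/4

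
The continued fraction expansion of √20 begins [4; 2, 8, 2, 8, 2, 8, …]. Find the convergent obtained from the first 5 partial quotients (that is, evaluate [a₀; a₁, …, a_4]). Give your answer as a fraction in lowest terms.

1364/305

Start with 8.
2 + 1/(8/1) = 2 + 1/8 = 17/8
8 + 1/(17/8) = 8 + 8/17 = 144/17
2 + 1/(144/17) = 2 + 17/144 = 305/144
4 + 1/(305/144) = 4 + 144/305 = 1364/305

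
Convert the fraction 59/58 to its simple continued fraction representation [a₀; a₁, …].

⌊59/58⌋ = 1, remainder 1
⌊58/1⌋ = 58, remainder 0

[1; 58]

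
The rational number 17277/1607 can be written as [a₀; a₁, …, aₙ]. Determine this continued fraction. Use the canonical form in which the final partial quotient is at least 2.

17277 = 10·1607 + 1207, so a_0 = 10
1607 = 1·1207 + 400, so a_1 = 1
1207 = 3·400 + 7, so a_2 = 3
400 = 57·7 + 1, so a_3 = 57
7 = 7·1 + 0, so a_4 = 7

[10; 1, 3, 57, 7]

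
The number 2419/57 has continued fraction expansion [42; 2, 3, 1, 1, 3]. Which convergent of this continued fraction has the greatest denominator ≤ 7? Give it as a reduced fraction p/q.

List convergents until the denominator exceeds the bound:
a_0 = 42: 42/1  (≤ bound)
a_1 = 2: 85/2  (≤ bound)
a_2 = 3: 297/7  (≤ bound)
a_3 = 1: 382/9  (> 7, stop)

297/7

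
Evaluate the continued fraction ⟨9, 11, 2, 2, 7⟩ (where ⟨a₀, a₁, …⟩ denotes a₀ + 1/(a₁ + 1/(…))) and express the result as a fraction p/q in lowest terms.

3835/422

Compute successive convergents:
a_0 = 9: 9/1
a_1 = 11: 100/11
a_2 = 2: 209/23
a_3 = 2: 518/57
a_4 = 7: 3835/422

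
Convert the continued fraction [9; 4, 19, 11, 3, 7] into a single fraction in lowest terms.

178102/19261

Use the convergent recurrence hₖ = aₖ·hₖ₋₁ + hₖ₋₂ (and likewise for the denominators kₖ):
a_0 = 9: 9/1
a_1 = 4: 37/4
a_2 = 19: 712/77
a_3 = 11: 7869/851
a_4 = 3: 24319/2630
a_5 = 7: 178102/19261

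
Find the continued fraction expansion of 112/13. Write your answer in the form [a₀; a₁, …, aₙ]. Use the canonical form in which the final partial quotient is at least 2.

112 ÷ 13 → quotient 8, remainder 8
13 ÷ 8 → quotient 1, remainder 5
8 ÷ 5 → quotient 1, remainder 3
5 ÷ 3 → quotient 1, remainder 2
3 ÷ 2 → quotient 1, remainder 1
2 ÷ 1 → quotient 2, remainder 0

[8; 1, 1, 1, 1, 2]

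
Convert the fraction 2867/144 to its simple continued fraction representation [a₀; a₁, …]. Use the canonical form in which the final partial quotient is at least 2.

[19; 1, 10, 13]

2867 = 19·144 + 131, so a_0 = 19
144 = 1·131 + 13, so a_1 = 1
131 = 10·13 + 1, so a_2 = 10
13 = 13·1 + 0, so a_3 = 13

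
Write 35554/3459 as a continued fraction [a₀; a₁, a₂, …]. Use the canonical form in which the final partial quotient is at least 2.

[10; 3, 1, 1, 2, 2, 1, 56]

Run the Euclidean algorithm, recording each quotient:
35554 = 10·3459 + 964, so a_0 = 10
3459 = 3·964 + 567, so a_1 = 3
964 = 1·567 + 397, so a_2 = 1
567 = 1·397 + 170, so a_3 = 1
397 = 2·170 + 57, so a_4 = 2
170 = 2·57 + 56, so a_5 = 2
57 = 1·56 + 1, so a_6 = 1
56 = 56·1 + 0, so a_7 = 56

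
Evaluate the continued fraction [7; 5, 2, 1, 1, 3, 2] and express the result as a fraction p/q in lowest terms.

Collapse the nested fraction from the inside out:
Start with 2.
3 + 1/(2/1) = 3 + 1/2 = 7/2
1 + 1/(7/2) = 1 + 2/7 = 9/7
1 + 1/(9/7) = 1 + 7/9 = 16/9
2 + 1/(16/9) = 2 + 9/16 = 41/16
5 + 1/(41/16) = 5 + 16/41 = 221/41
7 + 1/(221/41) = 7 + 41/221 = 1588/221

1588/221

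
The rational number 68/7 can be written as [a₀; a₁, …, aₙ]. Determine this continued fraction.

⌊68/7⌋ = 9, remainder 5
⌊7/5⌋ = 1, remainder 2
⌊5/2⌋ = 2, remainder 1
⌊2/1⌋ = 2, remainder 0

[9; 1, 2, 2]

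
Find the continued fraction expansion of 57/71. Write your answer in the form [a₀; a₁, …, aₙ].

[0; 1, 4, 14]

Repeatedly divide and take the remainder:
⌊57/71⌋ = 0, remainder 57
⌊71/57⌋ = 1, remainder 14
⌊57/14⌋ = 4, remainder 1
⌊14/1⌋ = 14, remainder 0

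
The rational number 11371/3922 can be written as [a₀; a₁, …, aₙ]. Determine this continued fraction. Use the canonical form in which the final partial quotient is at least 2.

11371 = 2·3922 + 3527, so a_0 = 2
3922 = 1·3527 + 395, so a_1 = 1
3527 = 8·395 + 367, so a_2 = 8
395 = 1·367 + 28, so a_3 = 1
367 = 13·28 + 3, so a_4 = 13
28 = 9·3 + 1, so a_5 = 9
3 = 3·1 + 0, so a_6 = 3

[2; 1, 8, 1, 13, 9, 3]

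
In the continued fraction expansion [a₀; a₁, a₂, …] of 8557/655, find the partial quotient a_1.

Run the Euclidean algorithm, recording each quotient:
8557 = 13·655 + 42, so a_0 = 13
655 = 15·42 + 25, so a_1 = 15

15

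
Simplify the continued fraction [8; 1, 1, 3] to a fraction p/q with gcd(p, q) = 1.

60/7

Use the convergent recurrence hₖ = aₖ·hₖ₋₁ + hₖ₋₂ (and likewise for the denominators kₖ):
a_0 = 8: 8/1
a_1 = 1: 9/1
a_2 = 1: 17/2
a_3 = 3: 60/7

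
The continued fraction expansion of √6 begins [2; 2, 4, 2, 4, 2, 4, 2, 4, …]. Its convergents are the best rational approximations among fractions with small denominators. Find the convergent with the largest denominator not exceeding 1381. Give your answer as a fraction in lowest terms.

a_0 = 2: 2/1  (≤ bound)
a_1 = 2: 5/2  (≤ bound)
a_2 = 4: 22/9  (≤ bound)
a_3 = 2: 49/20  (≤ bound)
a_4 = 4: 218/89  (≤ bound)
a_5 = 2: 485/198  (≤ bound)
a_6 = 4: 2158/881  (≤ bound)
a_7 = 2: 4801/1960  (> 1381, stop)

2158/881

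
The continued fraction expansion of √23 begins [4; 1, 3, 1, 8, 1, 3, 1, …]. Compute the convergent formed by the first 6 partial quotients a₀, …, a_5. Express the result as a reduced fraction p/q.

Start with 1.
8 + 1/(1/1) = 8 + 1/1 = 9/1
1 + 1/(9/1) = 1 + 1/9 = 10/9
3 + 1/(10/9) = 3 + 9/10 = 39/10
1 + 1/(39/10) = 1 + 10/39 = 49/39
4 + 1/(49/39) = 4 + 39/49 = 235/49

235/49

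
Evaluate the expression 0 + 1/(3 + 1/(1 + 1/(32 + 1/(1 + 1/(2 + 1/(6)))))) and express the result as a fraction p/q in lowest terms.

640/2541

a_0 = 0: 0/1
a_1 = 3: 1/3
a_2 = 1: 1/4
a_3 = 32: 33/131
a_4 = 1: 34/135
a_5 = 2: 101/401
a_6 = 6: 640/2541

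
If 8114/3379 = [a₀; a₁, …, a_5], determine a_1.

8114 ÷ 3379 → quotient 2, remainder 1356
3379 ÷ 1356 → quotient 2, remainder 667

2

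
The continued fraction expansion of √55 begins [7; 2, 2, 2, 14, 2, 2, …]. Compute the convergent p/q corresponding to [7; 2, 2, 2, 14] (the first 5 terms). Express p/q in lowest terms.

1283/173

Start with 14.
2 + 1/(14/1) = 2 + 1/14 = 29/14
2 + 1/(29/14) = 2 + 14/29 = 72/29
2 + 1/(72/29) = 2 + 29/72 = 173/72
7 + 1/(173/72) = 7 + 72/173 = 1283/173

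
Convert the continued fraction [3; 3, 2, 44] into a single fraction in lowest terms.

1022/311

a_0 = 3: 3/1
a_1 = 3: 10/3
a_2 = 2: 23/7
a_3 = 44: 1022/311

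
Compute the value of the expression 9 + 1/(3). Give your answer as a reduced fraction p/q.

28/3

a_0 = 9: 9/1
a_1 = 3: 28/3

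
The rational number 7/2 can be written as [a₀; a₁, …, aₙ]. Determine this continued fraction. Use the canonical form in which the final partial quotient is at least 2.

[3; 2]

⌊7/2⌋ = 3, remainder 1
⌊2/1⌋ = 2, remainder 0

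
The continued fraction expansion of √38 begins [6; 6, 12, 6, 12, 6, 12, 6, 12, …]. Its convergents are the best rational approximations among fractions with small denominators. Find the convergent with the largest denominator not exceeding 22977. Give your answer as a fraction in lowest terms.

List convergents until the denominator exceeds the bound:
a_0 = 6: 6/1  (≤ bound)
a_1 = 6: 37/6  (≤ bound)
a_2 = 12: 450/73  (≤ bound)
a_3 = 6: 2737/444  (≤ bound)
a_4 = 12: 33294/5401  (≤ bound)
a_5 = 6: 202501/32850  (> 22977, stop)

33294/5401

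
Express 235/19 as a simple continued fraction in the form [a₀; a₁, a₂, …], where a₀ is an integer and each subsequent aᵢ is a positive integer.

[12; 2, 1, 2, 2]

Apply division with remainder until the remainder is 0:
⌊235/19⌋ = 12, remainder 7
⌊19/7⌋ = 2, remainder 5
⌊7/5⌋ = 1, remainder 2
⌊5/2⌋ = 2, remainder 1
⌊2/1⌋ = 2, remainder 0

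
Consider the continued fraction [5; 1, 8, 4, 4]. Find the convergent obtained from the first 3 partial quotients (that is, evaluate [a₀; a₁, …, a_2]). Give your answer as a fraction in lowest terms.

Start with 8.
1 + 1/(8/1) = 1 + 1/8 = 9/8
5 + 1/(9/8) = 5 + 8/9 = 53/9

53/9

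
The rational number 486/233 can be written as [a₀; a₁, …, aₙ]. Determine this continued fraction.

⌊486/233⌋ = 2, remainder 20
⌊233/20⌋ = 11, remainder 13
⌊20/13⌋ = 1, remainder 7
⌊13/7⌋ = 1, remainder 6
⌊7/6⌋ = 1, remainder 1
⌊6/1⌋ = 6, remainder 0

[2; 11, 1, 1, 1, 6]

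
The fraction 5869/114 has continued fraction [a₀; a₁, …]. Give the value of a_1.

5869 ÷ 114 → quotient 51, remainder 55
114 ÷ 55 → quotient 2, remainder 4

2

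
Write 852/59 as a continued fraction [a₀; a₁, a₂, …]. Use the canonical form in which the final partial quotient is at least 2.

⌊852/59⌋ = 14, remainder 26
⌊59/26⌋ = 2, remainder 7
⌊26/7⌋ = 3, remainder 5
⌊7/5⌋ = 1, remainder 2
⌊5/2⌋ = 2, remainder 1
⌊2/1⌋ = 2, remainder 0

[14; 2, 3, 1, 2, 2]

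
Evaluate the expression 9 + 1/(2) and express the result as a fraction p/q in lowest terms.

Use the convergent recurrence hₖ = aₖ·hₖ₋₁ + hₖ₋₂ (and likewise for the denominators kₖ):
a_0 = 9: 9/1
a_1 = 2: 19/2

19/2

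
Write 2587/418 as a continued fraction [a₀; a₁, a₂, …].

[6; 5, 3, 2, 3, 3]

Run the Euclidean algorithm, recording each quotient:
2587 ÷ 418 → quotient 6, remainder 79
418 ÷ 79 → quotient 5, remainder 23
79 ÷ 23 → quotient 3, remainder 10
23 ÷ 10 → quotient 2, remainder 3
10 ÷ 3 → quotient 3, remainder 1
3 ÷ 1 → quotient 3, remainder 0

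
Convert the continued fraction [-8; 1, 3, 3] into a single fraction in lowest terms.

-94/13

Start with 3.
3 + 1/(3/1) = 3 + 1/3 = 10/3
1 + 1/(10/3) = 1 + 3/10 = 13/10
-8 + 1/(13/10) = -8 + 10/13 = -94/13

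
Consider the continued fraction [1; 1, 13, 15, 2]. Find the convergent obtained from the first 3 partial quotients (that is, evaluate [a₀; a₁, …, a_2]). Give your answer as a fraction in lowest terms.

Collapse the nested fraction from the inside out:
Start with 13.
1 + 1/(13/1) = 1 + 1/13 = 14/13
1 + 1/(14/13) = 1 + 13/14 = 27/14

27/14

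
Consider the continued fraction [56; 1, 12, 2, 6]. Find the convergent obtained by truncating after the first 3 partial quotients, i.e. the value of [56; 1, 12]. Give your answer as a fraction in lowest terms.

Start with 12.
1 + 1/(12/1) = 1 + 1/12 = 13/12
56 + 1/(13/12) = 56 + 12/13 = 740/13

740/13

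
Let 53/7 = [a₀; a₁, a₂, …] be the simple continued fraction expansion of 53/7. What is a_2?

1

53 = 7·7 + 4, so a_0 = 7
7 = 1·4 + 3, so a_1 = 1
4 = 1·3 + 1, so a_2 = 1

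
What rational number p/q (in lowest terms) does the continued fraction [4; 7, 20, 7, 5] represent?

Start with 5.
7 + 1/(5/1) = 7 + 1/5 = 36/5
20 + 1/(36/5) = 20 + 5/36 = 725/36
7 + 1/(725/36) = 7 + 36/725 = 5111/725
4 + 1/(5111/725) = 4 + 725/5111 = 21169/5111

21169/5111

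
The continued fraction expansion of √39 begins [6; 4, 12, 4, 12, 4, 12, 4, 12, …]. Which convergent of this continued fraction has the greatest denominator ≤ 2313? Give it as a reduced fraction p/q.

a_0 = 6: 6/1  (≤ bound)
a_1 = 4: 25/4  (≤ bound)
a_2 = 12: 306/49  (≤ bound)
a_3 = 4: 1249/200  (≤ bound)
a_4 = 12: 15294/2449  (> 2313, stop)

1249/200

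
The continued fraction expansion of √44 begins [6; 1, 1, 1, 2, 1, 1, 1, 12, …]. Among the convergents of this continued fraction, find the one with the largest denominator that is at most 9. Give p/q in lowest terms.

List convergents until the denominator exceeds the bound:
a_0 = 6: 6/1  (≤ bound)
a_1 = 1: 7/1  (≤ bound)
a_2 = 1: 13/2  (≤ bound)
a_3 = 1: 20/3  (≤ bound)
a_4 = 2: 53/8  (≤ bound)
a_5 = 1: 73/11  (> 9, stop)

53/8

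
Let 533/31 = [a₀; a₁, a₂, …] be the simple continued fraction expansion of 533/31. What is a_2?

6

533 = 17·31 + 6, so a_0 = 17
31 = 5·6 + 1, so a_1 = 5
6 = 6·1 + 0, so a_2 = 6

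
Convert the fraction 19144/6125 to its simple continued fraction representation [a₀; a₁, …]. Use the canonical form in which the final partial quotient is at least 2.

[3; 7, 1, 27, 2, 13]

⌊19144/6125⌋ = 3, remainder 769
⌊6125/769⌋ = 7, remainder 742
⌊769/742⌋ = 1, remainder 27
⌊742/27⌋ = 27, remainder 13
⌊27/13⌋ = 2, remainder 1
⌊13/1⌋ = 13, remainder 0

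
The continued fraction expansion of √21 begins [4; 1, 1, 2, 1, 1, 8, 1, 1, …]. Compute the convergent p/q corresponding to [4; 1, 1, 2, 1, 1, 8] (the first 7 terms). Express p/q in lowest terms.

472/103

Build up convergents one term at a time:
a_0 = 4: 4/1
a_1 = 1: 5/1
a_2 = 1: 9/2
a_3 = 2: 23/5
a_4 = 1: 32/7
a_5 = 1: 55/12
a_6 = 8: 472/103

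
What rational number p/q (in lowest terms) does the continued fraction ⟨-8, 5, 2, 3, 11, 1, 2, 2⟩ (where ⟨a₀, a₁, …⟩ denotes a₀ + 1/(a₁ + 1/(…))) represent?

Start with 2.
2 + 1/(2/1) = 2 + 1/2 = 5/2
1 + 1/(5/2) = 1 + 2/5 = 7/5
11 + 1/(7/5) = 11 + 5/7 = 82/7
3 + 1/(82/7) = 3 + 7/82 = 253/82
2 + 1/(253/82) = 2 + 82/253 = 588/253
5 + 1/(588/253) = 5 + 253/588 = 3193/588
-8 + 1/(3193/588) = -8 + 588/3193 = -24956/3193

-24956/3193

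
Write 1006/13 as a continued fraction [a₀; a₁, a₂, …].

1006 ÷ 13 → quotient 77, remainder 5
13 ÷ 5 → quotient 2, remainder 3
5 ÷ 3 → quotient 1, remainder 2
3 ÷ 2 → quotient 1, remainder 1
2 ÷ 1 → quotient 2, remainder 0

[77; 2, 1, 1, 2]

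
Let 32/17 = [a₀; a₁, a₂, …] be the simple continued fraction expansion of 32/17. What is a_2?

7

Repeatedly divide and take the remainder:
32 ÷ 17 → quotient 1, remainder 15
17 ÷ 15 → quotient 1, remainder 2
15 ÷ 2 → quotient 7, remainder 1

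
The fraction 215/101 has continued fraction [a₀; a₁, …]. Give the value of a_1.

7

215 ÷ 101 → quotient 2, remainder 13
101 ÷ 13 → quotient 7, remainder 10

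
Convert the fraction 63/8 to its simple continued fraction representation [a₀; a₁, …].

[7; 1, 7]

Run the Euclidean algorithm, recording each quotient:
63 ÷ 8 → quotient 7, remainder 7
8 ÷ 7 → quotient 1, remainder 1
7 ÷ 1 → quotient 7, remainder 0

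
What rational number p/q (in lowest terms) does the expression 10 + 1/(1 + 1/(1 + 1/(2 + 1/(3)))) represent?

a_0 = 10: 10/1
a_1 = 1: 11/1
a_2 = 1: 21/2
a_3 = 2: 53/5
a_4 = 3: 180/17

180/17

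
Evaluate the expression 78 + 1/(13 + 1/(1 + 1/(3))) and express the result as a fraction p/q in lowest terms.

Collapse the nested fraction from the inside out:
Start with 3.
1 + 1/(3/1) = 1 + 1/3 = 4/3
13 + 1/(4/3) = 13 + 3/4 = 55/4
78 + 1/(55/4) = 78 + 4/55 = 4294/55

4294/55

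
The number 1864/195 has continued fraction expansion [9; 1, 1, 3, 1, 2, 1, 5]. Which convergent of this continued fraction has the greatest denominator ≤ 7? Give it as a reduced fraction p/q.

67/7

List convergents until the denominator exceeds the bound:
a_0 = 9: 9/1  (≤ bound)
a_1 = 1: 10/1  (≤ bound)
a_2 = 1: 19/2  (≤ bound)
a_3 = 3: 67/7  (≤ bound)
a_4 = 1: 86/9  (> 7, stop)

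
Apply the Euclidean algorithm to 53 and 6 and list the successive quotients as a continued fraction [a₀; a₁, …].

53 ÷ 6 → quotient 8, remainder 5
6 ÷ 5 → quotient 1, remainder 1
5 ÷ 1 → quotient 5, remainder 0

[8; 1, 5]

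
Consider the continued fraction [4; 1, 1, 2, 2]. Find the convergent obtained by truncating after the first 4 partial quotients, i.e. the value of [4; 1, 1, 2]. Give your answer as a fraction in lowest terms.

23/5

Starting at the tail and folding back:
Start with 2.
1 + 1/(2/1) = 1 + 1/2 = 3/2
1 + 1/(3/2) = 1 + 2/3 = 5/3
4 + 1/(5/3) = 4 + 3/5 = 23/5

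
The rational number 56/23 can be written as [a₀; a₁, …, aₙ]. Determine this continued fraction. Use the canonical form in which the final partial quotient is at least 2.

[2; 2, 3, 3]

Run the Euclidean algorithm, recording each quotient:
⌊56/23⌋ = 2, remainder 10
⌊23/10⌋ = 2, remainder 3
⌊10/3⌋ = 3, remainder 1
⌊3/1⌋ = 3, remainder 0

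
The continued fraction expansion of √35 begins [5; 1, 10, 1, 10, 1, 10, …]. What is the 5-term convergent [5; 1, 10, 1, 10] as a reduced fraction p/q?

775/131

Start with 10.
1 + 1/(10/1) = 1 + 1/10 = 11/10
10 + 1/(11/10) = 10 + 10/11 = 120/11
1 + 1/(120/11) = 1 + 11/120 = 131/120
5 + 1/(131/120) = 5 + 120/131 = 775/131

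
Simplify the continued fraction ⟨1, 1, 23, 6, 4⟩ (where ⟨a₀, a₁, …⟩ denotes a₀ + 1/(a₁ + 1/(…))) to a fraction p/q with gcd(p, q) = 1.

1183/604

a_0 = 1: 1/1
a_1 = 1: 2/1
a_2 = 23: 47/24
a_3 = 6: 284/145
a_4 = 4: 1183/604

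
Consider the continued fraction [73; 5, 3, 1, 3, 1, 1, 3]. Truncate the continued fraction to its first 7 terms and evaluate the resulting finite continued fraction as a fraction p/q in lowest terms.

Compute successive convergents:
a_0 = 73: 73/1
a_1 = 5: 366/5
a_2 = 3: 1171/16
a_3 = 1: 1537/21
a_4 = 3: 5782/79
a_5 = 1: 7319/100
a_6 = 1: 13101/179

13101/179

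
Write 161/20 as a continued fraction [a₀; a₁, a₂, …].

[8; 20]

Run the Euclidean algorithm, recording each quotient:
161 ÷ 20 → quotient 8, remainder 1
20 ÷ 1 → quotient 20, remainder 0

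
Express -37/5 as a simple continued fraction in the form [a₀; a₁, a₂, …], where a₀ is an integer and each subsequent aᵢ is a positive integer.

⌊-37/5⌋ = -8, remainder 3
⌊5/3⌋ = 1, remainder 2
⌊3/2⌋ = 1, remainder 1
⌊2/1⌋ = 2, remainder 0

[-8; 1, 1, 2]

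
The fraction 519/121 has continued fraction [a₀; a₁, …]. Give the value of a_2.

2

Run the Euclidean algorithm, recording each quotient:
⌊519/121⌋ = 4, remainder 35
⌊121/35⌋ = 3, remainder 16
⌊35/16⌋ = 2, remainder 3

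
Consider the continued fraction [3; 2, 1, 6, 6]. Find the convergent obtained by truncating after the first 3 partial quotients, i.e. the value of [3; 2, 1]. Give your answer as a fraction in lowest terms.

10/3

Collapse the nested fraction from the inside out:
Start with 1.
2 + 1/(1/1) = 2 + 1/1 = 3/1
3 + 1/(3/1) = 3 + 1/3 = 10/3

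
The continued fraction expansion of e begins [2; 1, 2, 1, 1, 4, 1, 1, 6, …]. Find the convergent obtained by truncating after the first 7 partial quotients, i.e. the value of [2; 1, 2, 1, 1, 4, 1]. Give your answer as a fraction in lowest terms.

Compute successive convergents:
a_0 = 2: 2/1
a_1 = 1: 3/1
a_2 = 2: 8/3
a_3 = 1: 11/4
a_4 = 1: 19/7
a_5 = 4: 87/32
a_6 = 1: 106/39

106/39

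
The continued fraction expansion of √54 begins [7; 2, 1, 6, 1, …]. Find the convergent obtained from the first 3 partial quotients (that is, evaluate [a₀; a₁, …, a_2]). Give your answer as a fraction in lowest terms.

22/3

Start with 1.
2 + 1/(1/1) = 2 + 1/1 = 3/1
7 + 1/(3/1) = 7 + 1/3 = 22/3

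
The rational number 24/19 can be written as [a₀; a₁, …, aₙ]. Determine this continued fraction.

24 ÷ 19 → quotient 1, remainder 5
19 ÷ 5 → quotient 3, remainder 4
5 ÷ 4 → quotient 1, remainder 1
4 ÷ 1 → quotient 4, remainder 0

[1; 3, 1, 4]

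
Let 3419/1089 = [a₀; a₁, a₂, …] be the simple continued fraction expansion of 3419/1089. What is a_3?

12

Repeatedly divide and take the remainder:
3419 ÷ 1089 → quotient 3, remainder 152
1089 ÷ 152 → quotient 7, remainder 25
152 ÷ 25 → quotient 6, remainder 2
25 ÷ 2 → quotient 12, remainder 1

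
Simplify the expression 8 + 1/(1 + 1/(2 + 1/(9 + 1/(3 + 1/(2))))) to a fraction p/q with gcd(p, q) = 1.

1753/202

Start with 2.
3 + 1/(2/1) = 3 + 1/2 = 7/2
9 + 1/(7/2) = 9 + 2/7 = 65/7
2 + 1/(65/7) = 2 + 7/65 = 137/65
1 + 1/(137/65) = 1 + 65/137 = 202/137
8 + 1/(202/137) = 8 + 137/202 = 1753/202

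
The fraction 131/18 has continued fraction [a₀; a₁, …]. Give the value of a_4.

2

131 = 7·18 + 5, so a_0 = 7
18 = 3·5 + 3, so a_1 = 3
5 = 1·3 + 2, so a_2 = 1
3 = 1·2 + 1, so a_3 = 1
2 = 2·1 + 0, so a_4 = 2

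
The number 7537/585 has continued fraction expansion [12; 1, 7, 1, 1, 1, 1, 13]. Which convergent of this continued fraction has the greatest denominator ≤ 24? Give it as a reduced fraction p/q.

List convergents until the denominator exceeds the bound:
a_0 = 12: 12/1  (≤ bound)
a_1 = 1: 13/1  (≤ bound)
a_2 = 7: 103/8  (≤ bound)
a_3 = 1: 116/9  (≤ bound)
a_4 = 1: 219/17  (≤ bound)
a_5 = 1: 335/26  (> 24, stop)

219/17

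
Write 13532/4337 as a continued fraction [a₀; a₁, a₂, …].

13532 = 3·4337 + 521, so a_0 = 3
4337 = 8·521 + 169, so a_1 = 8
521 = 3·169 + 14, so a_2 = 3
169 = 12·14 + 1, so a_3 = 12
14 = 14·1 + 0, so a_4 = 14

[3; 8, 3, 12, 14]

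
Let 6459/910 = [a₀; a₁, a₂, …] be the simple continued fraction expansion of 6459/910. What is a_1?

10

⌊6459/910⌋ = 7, remainder 89
⌊910/89⌋ = 10, remainder 20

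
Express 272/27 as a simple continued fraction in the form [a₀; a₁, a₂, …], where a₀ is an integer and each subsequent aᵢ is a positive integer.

[10; 13, 2]

272 ÷ 27 → quotient 10, remainder 2
27 ÷ 2 → quotient 13, remainder 1
2 ÷ 1 → quotient 2, remainder 0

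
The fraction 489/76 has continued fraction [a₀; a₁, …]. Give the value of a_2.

3

Run the Euclidean algorithm, recording each quotient:
489 ÷ 76 → quotient 6, remainder 33
76 ÷ 33 → quotient 2, remainder 10
33 ÷ 10 → quotient 3, remainder 3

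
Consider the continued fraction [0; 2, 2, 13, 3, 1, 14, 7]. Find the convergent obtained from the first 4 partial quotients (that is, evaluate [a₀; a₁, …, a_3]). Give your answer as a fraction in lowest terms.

a_0 = 0: 0/1
a_1 = 2: 1/2
a_2 = 2: 2/5
a_3 = 13: 27/67

27/67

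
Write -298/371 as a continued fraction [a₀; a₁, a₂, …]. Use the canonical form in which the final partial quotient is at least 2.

-298 = -1·371 + 73, so a_0 = -1
371 = 5·73 + 6, so a_1 = 5
73 = 12·6 + 1, so a_2 = 12
6 = 6·1 + 0, so a_3 = 6

[-1; 5, 12, 6]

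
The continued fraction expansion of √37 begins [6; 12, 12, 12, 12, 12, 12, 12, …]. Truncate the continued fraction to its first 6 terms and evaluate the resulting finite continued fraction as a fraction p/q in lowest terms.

Compute successive convergents:
a_0 = 6: 6/1
a_1 = 12: 73/12
a_2 = 12: 882/145
a_3 = 12: 10657/1752
a_4 = 12: 128766/21169
a_5 = 12: 1555849/255780

1555849/255780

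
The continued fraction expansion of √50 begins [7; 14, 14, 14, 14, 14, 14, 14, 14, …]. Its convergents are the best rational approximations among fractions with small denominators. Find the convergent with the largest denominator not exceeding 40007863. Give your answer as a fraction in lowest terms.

54608393/7722793

List convergents until the denominator exceeds the bound:
a_0 = 7: 7/1  (≤ bound)
a_1 = 14: 99/14  (≤ bound)
a_2 = 14: 1393/197  (≤ bound)
a_3 = 14: 19601/2772  (≤ bound)
a_4 = 14: 275807/39005  (≤ bound)
a_5 = 14: 3880899/548842  (≤ bound)
a_6 = 14: 54608393/7722793  (≤ bound)
a_7 = 14: 768398401/108667944  (> 40007863, stop)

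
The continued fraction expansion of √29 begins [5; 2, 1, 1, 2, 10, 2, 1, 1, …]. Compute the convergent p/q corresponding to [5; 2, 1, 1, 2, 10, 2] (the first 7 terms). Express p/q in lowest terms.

1524/283

a_0 = 5: 5/1
a_1 = 2: 11/2
a_2 = 1: 16/3
a_3 = 1: 27/5
a_4 = 2: 70/13
a_5 = 10: 727/135
a_6 = 2: 1524/283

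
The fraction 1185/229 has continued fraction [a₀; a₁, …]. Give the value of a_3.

2

Repeatedly divide and take the remainder:
1185 = 5·229 + 40, so a_0 = 5
229 = 5·40 + 29, so a_1 = 5
40 = 1·29 + 11, so a_2 = 1
29 = 2·11 + 7, so a_3 = 2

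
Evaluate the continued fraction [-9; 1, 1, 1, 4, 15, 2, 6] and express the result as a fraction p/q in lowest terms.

-23842/2853

Start with 6.
2 + 1/(6/1) = 2 + 1/6 = 13/6
15 + 1/(13/6) = 15 + 6/13 = 201/13
4 + 1/(201/13) = 4 + 13/201 = 817/201
1 + 1/(817/201) = 1 + 201/817 = 1018/817
1 + 1/(1018/817) = 1 + 817/1018 = 1835/1018
1 + 1/(1835/1018) = 1 + 1018/1835 = 2853/1835
-9 + 1/(2853/1835) = -9 + 1835/2853 = -23842/2853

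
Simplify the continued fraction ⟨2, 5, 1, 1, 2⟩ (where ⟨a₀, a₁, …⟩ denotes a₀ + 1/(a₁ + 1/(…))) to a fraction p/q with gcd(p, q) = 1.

Build up convergents one term at a time:
a_0 = 2: 2/1
a_1 = 5: 11/5
a_2 = 1: 13/6
a_3 = 1: 24/11
a_4 = 2: 61/28

61/28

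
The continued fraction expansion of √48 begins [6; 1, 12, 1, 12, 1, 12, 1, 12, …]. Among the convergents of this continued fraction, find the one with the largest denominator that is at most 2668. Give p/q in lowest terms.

List convergents until the denominator exceeds the bound:
a_0 = 6: 6/1  (≤ bound)
a_1 = 1: 7/1  (≤ bound)
a_2 = 12: 90/13  (≤ bound)
a_3 = 1: 97/14  (≤ bound)
a_4 = 12: 1254/181  (≤ bound)
a_5 = 1: 1351/195  (≤ bound)
a_6 = 12: 17466/2521  (≤ bound)
a_7 = 1: 18817/2716  (> 2668, stop)

17466/2521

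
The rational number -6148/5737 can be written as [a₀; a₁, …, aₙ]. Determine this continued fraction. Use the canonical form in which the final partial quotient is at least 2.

-6148 ÷ 5737 → quotient -2, remainder 5326
5737 ÷ 5326 → quotient 1, remainder 411
5326 ÷ 411 → quotient 12, remainder 394
411 ÷ 394 → quotient 1, remainder 17
394 ÷ 17 → quotient 23, remainder 3
17 ÷ 3 → quotient 5, remainder 2
3 ÷ 2 → quotient 1, remainder 1
2 ÷ 1 → quotient 2, remainder 0

[-2; 1, 12, 1, 23, 5, 1, 2]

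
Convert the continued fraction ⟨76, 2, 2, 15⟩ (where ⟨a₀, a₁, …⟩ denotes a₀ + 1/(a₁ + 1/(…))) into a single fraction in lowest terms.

Use the convergent recurrence hₖ = aₖ·hₖ₋₁ + hₖ₋₂ (and likewise for the denominators kₖ):
a_0 = 76: 76/1
a_1 = 2: 153/2
a_2 = 2: 382/5
a_3 = 15: 5883/77

5883/77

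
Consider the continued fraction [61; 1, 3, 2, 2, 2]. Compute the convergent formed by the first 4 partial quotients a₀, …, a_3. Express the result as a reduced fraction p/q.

556/9

Start with 2.
3 + 1/(2/1) = 3 + 1/2 = 7/2
1 + 1/(7/2) = 1 + 2/7 = 9/7
61 + 1/(9/7) = 61 + 7/9 = 556/9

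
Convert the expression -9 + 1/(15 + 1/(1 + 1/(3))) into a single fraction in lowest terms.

-563/63

Start with 3.
1 + 1/(3/1) = 1 + 1/3 = 4/3
15 + 1/(4/3) = 15 + 3/4 = 63/4
-9 + 1/(63/4) = -9 + 4/63 = -563/63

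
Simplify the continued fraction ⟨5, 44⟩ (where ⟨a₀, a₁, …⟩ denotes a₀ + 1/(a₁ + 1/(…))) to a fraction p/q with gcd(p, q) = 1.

Collapse the nested fraction from the inside out:
Start with 44.
5 + 1/(44/1) = 5 + 1/44 = 221/44

221/44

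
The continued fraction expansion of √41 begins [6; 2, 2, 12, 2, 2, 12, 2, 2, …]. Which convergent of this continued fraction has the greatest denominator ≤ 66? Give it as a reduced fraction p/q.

List convergents until the denominator exceeds the bound:
a_0 = 6: 6/1  (≤ bound)
a_1 = 2: 13/2  (≤ bound)
a_2 = 2: 32/5  (≤ bound)
a_3 = 12: 397/62  (≤ bound)
a_4 = 2: 826/129  (> 66, stop)

397/62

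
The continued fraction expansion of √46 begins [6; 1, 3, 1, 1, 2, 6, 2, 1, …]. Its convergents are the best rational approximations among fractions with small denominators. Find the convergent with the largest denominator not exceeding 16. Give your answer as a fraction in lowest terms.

a_0 = 6: 6/1  (≤ bound)
a_1 = 1: 7/1  (≤ bound)
a_2 = 3: 27/4  (≤ bound)
a_3 = 1: 34/5  (≤ bound)
a_4 = 1: 61/9  (≤ bound)
a_5 = 2: 156/23  (> 16, stop)

61/9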